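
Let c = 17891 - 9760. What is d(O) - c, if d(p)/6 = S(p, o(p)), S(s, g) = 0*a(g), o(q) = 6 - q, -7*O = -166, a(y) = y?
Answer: -8131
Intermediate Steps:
c = 8131
O = 166/7 (O = -⅐*(-166) = 166/7 ≈ 23.714)
S(s, g) = 0 (S(s, g) = 0*g = 0)
d(p) = 0 (d(p) = 6*0 = 0)
d(O) - c = 0 - 1*8131 = 0 - 8131 = -8131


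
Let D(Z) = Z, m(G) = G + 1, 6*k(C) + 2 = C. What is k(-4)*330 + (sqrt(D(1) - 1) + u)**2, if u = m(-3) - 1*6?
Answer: -266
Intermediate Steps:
k(C) = -1/3 + C/6
m(G) = 1 + G
u = -8 (u = (1 - 3) - 1*6 = -2 - 6 = -8)
k(-4)*330 + (sqrt(D(1) - 1) + u)**2 = (-1/3 + (1/6)*(-4))*330 + (sqrt(1 - 1) - 8)**2 = (-1/3 - 2/3)*330 + (sqrt(0) - 8)**2 = -1*330 + (0 - 8)**2 = -330 + (-8)**2 = -330 + 64 = -266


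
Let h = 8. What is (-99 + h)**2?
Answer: 8281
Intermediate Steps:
(-99 + h)**2 = (-99 + 8)**2 = (-91)**2 = 8281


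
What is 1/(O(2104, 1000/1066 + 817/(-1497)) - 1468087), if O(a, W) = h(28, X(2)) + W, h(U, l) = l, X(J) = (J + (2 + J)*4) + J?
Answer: -797901/1171371814328 ≈ -6.8117e-7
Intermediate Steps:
X(J) = 8 + 6*J (X(J) = (J + (8 + 4*J)) + J = (8 + 5*J) + J = 8 + 6*J)
O(a, W) = 20 + W (O(a, W) = (8 + 6*2) + W = (8 + 12) + W = 20 + W)
1/(O(2104, 1000/1066 + 817/(-1497)) - 1468087) = 1/((20 + (1000/1066 + 817/(-1497))) - 1468087) = 1/((20 + (1000*(1/1066) + 817*(-1/1497))) - 1468087) = 1/((20 + (500/533 - 817/1497)) - 1468087) = 1/((20 + 313039/797901) - 1468087) = 1/(16271059/797901 - 1468087) = 1/(-1171371814328/797901) = -797901/1171371814328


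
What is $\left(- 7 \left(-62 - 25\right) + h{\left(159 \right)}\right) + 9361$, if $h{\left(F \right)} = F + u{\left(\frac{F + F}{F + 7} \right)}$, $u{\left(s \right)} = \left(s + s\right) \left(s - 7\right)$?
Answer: $\frac{69644485}{6889} \approx 10110.0$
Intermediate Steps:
$u{\left(s \right)} = 2 s \left(-7 + s\right)$
$h{\left(F \right)} = F + \frac{4 F \left(-7 + \frac{2 F}{7 + F}\right)}{7 + F}$ ($h{\left(F \right)} = F + 2 \frac{F + F}{F + 7} \left(-7 + \frac{F + F}{F + 7}\right) = F + 2 \frac{2 F}{7 + F} \left(-7 + \frac{2 F}{7 + F}\right) = F + \frac{4 F \left(-7 + \frac{2 F}{7 + F}\right)}{7 + F}$)
$\left(- 7 \left(-62 - 25\right) + h{\left(159 \right)}\right) + 9361 = \left(- 7 \left(-62 - 25\right) + \frac{159 \left(-196 + \left(7 + 159\right)^{2} - 3180\right)}{\left(7 + 159\right)^{2}}\right) + 9361 = \left(\left(-7\right) \left(-87\right) + \frac{159 \left(-196 + 166^{2} - 3180\right)}{27556}\right) + 9361 = \left(609 + 159 \cdot \frac{1}{27556} \left(-196 + 27556 - 3180\right)\right) + 9361 = \left(609 + 159 \cdot \frac{1}{27556} \cdot 24180\right) + 9361 = \left(609 + \frac{961155}{6889}\right) + 9361 = \frac{5156556}{6889} + 9361 = \frac{69644485}{6889}$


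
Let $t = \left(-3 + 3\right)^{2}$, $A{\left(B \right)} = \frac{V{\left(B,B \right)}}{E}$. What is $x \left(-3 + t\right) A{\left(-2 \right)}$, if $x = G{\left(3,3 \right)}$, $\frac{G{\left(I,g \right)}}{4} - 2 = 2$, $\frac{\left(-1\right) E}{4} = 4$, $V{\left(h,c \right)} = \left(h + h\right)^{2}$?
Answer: $48$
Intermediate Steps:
$V{\left(h,c \right)} = 4 h^{2}$ ($V{\left(h,c \right)} = \left(2 h\right)^{2} = 4 h^{2}$)
$E = -16$ ($E = \left(-4\right) 4 = -16$)
$G{\left(I,g \right)} = 16$ ($G{\left(I,g \right)} = 8 + 4 \cdot 2 = 8 + 8 = 16$)
$x = 16$
$A{\left(B \right)} = - \frac{B^{2}}{4}$ ($A{\left(B \right)} = \frac{4 B^{2}}{-16} = 4 B^{2} \left(- \frac{1}{16}\right) = - \frac{B^{2}}{4}$)
$t = 0$ ($t = 0^{2} = 0$)
$x \left(-3 + t\right) A{\left(-2 \right)} = 16 \left(-3 + 0\right) \left(- \frac{\left(-2\right)^{2}}{4}\right) = 16 \left(-3\right) \left(\left(- \frac{1}{4}\right) 4\right) = \left(-48\right) \left(-1\right) = 48$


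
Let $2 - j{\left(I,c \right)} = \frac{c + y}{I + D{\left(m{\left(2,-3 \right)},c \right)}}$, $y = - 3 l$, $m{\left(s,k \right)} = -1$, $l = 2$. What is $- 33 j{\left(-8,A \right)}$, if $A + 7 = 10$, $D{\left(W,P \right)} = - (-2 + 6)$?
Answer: $- \frac{231}{4} \approx -57.75$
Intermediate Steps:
$D{\left(W,P \right)} = -4$ ($D{\left(W,P \right)} = \left(-1\right) 4 = -4$)
$A = 3$ ($A = -7 + 10 = 3$)
$y = -6$ ($y = \left(-3\right) 2 = -6$)
$j{\left(I,c \right)} = 2 - \frac{-6 + c}{-4 + I}$ ($j{\left(I,c \right)} = 2 - \frac{c - 6}{I - 4} = 2 - \frac{-6 + c}{-4 + I}$)
$- 33 j{\left(-8,A \right)} = - 33 \frac{-2 - 3 + 2 \left(-8\right)}{-4 - 8} = - 33 \frac{-2 - 3 - 16}{-12} = - 33 \left(\left(- \frac{1}{12}\right) \left(-21\right)\right) = \left(-33\right) \frac{7}{4} = - \frac{231}{4}$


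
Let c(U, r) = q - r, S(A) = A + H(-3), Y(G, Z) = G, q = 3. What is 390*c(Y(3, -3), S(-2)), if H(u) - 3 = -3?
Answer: 1950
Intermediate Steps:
H(u) = 0 (H(u) = 3 - 3 = 0)
S(A) = A (S(A) = A + 0 = A)
c(U, r) = 3 - r
390*c(Y(3, -3), S(-2)) = 390*(3 - 1*(-2)) = 390*(3 + 2) = 390*5 = 1950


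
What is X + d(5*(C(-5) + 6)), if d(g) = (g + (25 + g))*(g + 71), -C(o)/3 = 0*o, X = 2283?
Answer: 10868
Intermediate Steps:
C(o) = 0 (C(o) = -0*o = -3*0 = 0)
d(g) = (25 + 2*g)*(71 + g)
X + d(5*(C(-5) + 6)) = 2283 + (1775 + 2*(5*(0 + 6))² + 167*(5*(0 + 6))) = 2283 + (1775 + 2*(5*6)² + 167*(5*6)) = 2283 + (1775 + 2*30² + 167*30) = 2283 + (1775 + 2*900 + 5010) = 2283 + (1775 + 1800 + 5010) = 2283 + 8585 = 10868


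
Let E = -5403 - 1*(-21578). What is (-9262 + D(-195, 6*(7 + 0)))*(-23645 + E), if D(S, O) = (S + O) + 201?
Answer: 68828580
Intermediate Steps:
E = 16175 (E = -5403 + 21578 = 16175)
D(S, O) = 201 + O + S (D(S, O) = (O + S) + 201 = 201 + O + S)
(-9262 + D(-195, 6*(7 + 0)))*(-23645 + E) = (-9262 + (201 + 6*(7 + 0) - 195))*(-23645 + 16175) = (-9262 + (201 + 6*7 - 195))*(-7470) = (-9262 + (201 + 42 - 195))*(-7470) = (-9262 + 48)*(-7470) = -9214*(-7470) = 68828580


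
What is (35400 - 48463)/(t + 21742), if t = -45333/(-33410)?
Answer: -436434830/726445553 ≈ -0.60078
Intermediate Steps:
t = 45333/33410 (t = -45333*(-1/33410) = 45333/33410 ≈ 1.3569)
(35400 - 48463)/(t + 21742) = (35400 - 48463)/(45333/33410 + 21742) = -13063/726445553/33410 = -13063*33410/726445553 = -436434830/726445553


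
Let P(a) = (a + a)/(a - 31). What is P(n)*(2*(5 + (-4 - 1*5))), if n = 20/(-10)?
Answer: -32/33 ≈ -0.96970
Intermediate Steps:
n = -2 (n = 20*(-⅒) = -2)
P(a) = 2*a/(-31 + a) (P(a) = (2*a)/(-31 + a) = 2*a/(-31 + a))
P(n)*(2*(5 + (-4 - 1*5))) = (2*(-2)/(-31 - 2))*(2*(5 + (-4 - 1*5))) = (2*(-2)/(-33))*(2*(5 + (-4 - 5))) = (2*(-2)*(-1/33))*(2*(5 - 9)) = 4*(2*(-4))/33 = (4/33)*(-8) = -32/33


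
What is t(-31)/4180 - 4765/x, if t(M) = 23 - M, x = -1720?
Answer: 1000529/359480 ≈ 2.7833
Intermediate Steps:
t(-31)/4180 - 4765/x = (23 - 1*(-31))/4180 - 4765/(-1720) = (23 + 31)*(1/4180) - 4765*(-1/1720) = 54*(1/4180) + 953/344 = 27/2090 + 953/344 = 1000529/359480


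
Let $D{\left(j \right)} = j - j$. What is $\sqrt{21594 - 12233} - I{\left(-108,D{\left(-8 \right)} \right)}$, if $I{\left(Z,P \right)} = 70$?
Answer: $-70 + \sqrt{9361} \approx 26.752$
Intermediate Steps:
$D{\left(j \right)} = 0$
$\sqrt{21594 - 12233} - I{\left(-108,D{\left(-8 \right)} \right)} = \sqrt{21594 - 12233} - 70 = \sqrt{9361} - 70 = -70 + \sqrt{9361}$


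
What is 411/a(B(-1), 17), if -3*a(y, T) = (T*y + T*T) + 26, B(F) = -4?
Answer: -1233/247 ≈ -4.9919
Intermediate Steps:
a(y, T) = -26/3 - T²/3 - T*y/3 (a(y, T) = -((T*y + T*T) + 26)/3 = -((T*y + T²) + 26)/3 = -((T² + T*y) + 26)/3 = -(26 + T² + T*y)/3 = -26/3 - T²/3 - T*y/3)
411/a(B(-1), 17) = 411/(-26/3 - ⅓*17² - ⅓*17*(-4)) = 411/(-26/3 - ⅓*289 + 68/3) = 411/(-26/3 - 289/3 + 68/3) = 411/(-247/3) = 411*(-3/247) = -1233/247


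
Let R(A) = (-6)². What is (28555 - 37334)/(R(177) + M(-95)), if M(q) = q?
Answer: 8779/59 ≈ 148.80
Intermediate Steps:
R(A) = 36
(28555 - 37334)/(R(177) + M(-95)) = (28555 - 37334)/(36 - 95) = -8779/(-59) = -8779*(-1/59) = 8779/59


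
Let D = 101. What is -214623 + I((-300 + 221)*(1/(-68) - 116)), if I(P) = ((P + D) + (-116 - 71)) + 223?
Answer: -13961817/68 ≈ -2.0532e+5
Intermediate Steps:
I(P) = 137 + P (I(P) = ((P + 101) + (-116 - 71)) + 223 = ((101 + P) - 187) + 223 = (-86 + P) + 223 = 137 + P)
-214623 + I((-300 + 221)*(1/(-68) - 116)) = -214623 + (137 + (-300 + 221)*(1/(-68) - 116)) = -214623 + (137 - 79*(-1/68 - 116)) = -214623 + (137 - 79*(-7889/68)) = -214623 + (137 + 623231/68) = -214623 + 632547/68 = -13961817/68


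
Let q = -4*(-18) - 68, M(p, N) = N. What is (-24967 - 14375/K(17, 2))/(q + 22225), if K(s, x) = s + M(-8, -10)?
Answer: -189144/155603 ≈ -1.2156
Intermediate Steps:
q = 4 (q = 72 - 68 = 4)
K(s, x) = -10 + s (K(s, x) = s - 10 = -10 + s)
(-24967 - 14375/K(17, 2))/(q + 22225) = (-24967 - 14375/(-10 + 17))/(4 + 22225) = (-24967 - 14375/7)/22229 = (-24967 - 14375*1/7)*(1/22229) = (-24967 - 14375/7)*(1/22229) = -189144/7*1/22229 = -189144/155603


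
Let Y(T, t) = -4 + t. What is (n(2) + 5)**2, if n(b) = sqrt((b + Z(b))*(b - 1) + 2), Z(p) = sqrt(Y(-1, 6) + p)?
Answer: (5 + sqrt(6))**2 ≈ 55.495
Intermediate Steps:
Z(p) = sqrt(2 + p) (Z(p) = sqrt((-4 + 6) + p) = sqrt(2 + p))
n(b) = sqrt(2 + (-1 + b)*(b + sqrt(2 + b))) (n(b) = sqrt((b + sqrt(2 + b))*(b - 1) + 2) = sqrt((b + sqrt(2 + b))*(-1 + b) + 2) = sqrt((-1 + b)*(b + sqrt(2 + b)) + 2) = sqrt(2 + (-1 + b)*(b + sqrt(2 + b))))
(n(2) + 5)**2 = (sqrt(2 + 2**2 - 1*2 - sqrt(2 + 2) + 2*sqrt(2 + 2)) + 5)**2 = (sqrt(2 + 4 - 2 - sqrt(4) + 2*sqrt(4)) + 5)**2 = (sqrt(2 + 4 - 2 - 1*2 + 2*2) + 5)**2 = (sqrt(2 + 4 - 2 - 2 + 4) + 5)**2 = (sqrt(6) + 5)**2 = (5 + sqrt(6))**2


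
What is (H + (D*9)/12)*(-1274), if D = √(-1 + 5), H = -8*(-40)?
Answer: -409591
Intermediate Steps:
H = 320
D = 2 (D = √4 = 2)
(H + (D*9)/12)*(-1274) = (320 + (2*9)/12)*(-1274) = (320 + 18*(1/12))*(-1274) = (320 + 3/2)*(-1274) = (643/2)*(-1274) = -409591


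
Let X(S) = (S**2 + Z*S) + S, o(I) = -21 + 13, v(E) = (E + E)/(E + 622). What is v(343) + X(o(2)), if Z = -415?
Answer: 3258526/965 ≈ 3376.7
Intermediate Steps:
v(E) = 2*E/(622 + E) (v(E) = (2*E)/(622 + E) = 2*E/(622 + E))
o(I) = -8
X(S) = S**2 - 414*S (X(S) = (S**2 - 415*S) + S = S**2 - 414*S)
v(343) + X(o(2)) = 2*343/(622 + 343) - 8*(-414 - 8) = 2*343/965 - 8*(-422) = 2*343*(1/965) + 3376 = 686/965 + 3376 = 3258526/965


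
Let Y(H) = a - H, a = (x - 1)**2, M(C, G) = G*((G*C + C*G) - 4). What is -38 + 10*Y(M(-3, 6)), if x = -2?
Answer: 2452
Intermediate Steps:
M(C, G) = G*(-4 + 2*C*G) (M(C, G) = G*((C*G + C*G) - 4) = G*(2*C*G - 4) = G*(-4 + 2*C*G))
a = 9 (a = (-2 - 1)**2 = (-3)**2 = 9)
Y(H) = 9 - H
-38 + 10*Y(M(-3, 6)) = -38 + 10*(9 - 2*6*(-2 - 3*6)) = -38 + 10*(9 - 2*6*(-2 - 18)) = -38 + 10*(9 - 2*6*(-20)) = -38 + 10*(9 - 1*(-240)) = -38 + 10*(9 + 240) = -38 + 10*249 = -38 + 2490 = 2452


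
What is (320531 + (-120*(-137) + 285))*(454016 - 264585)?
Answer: 63886741336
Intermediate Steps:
(320531 + (-120*(-137) + 285))*(454016 - 264585) = (320531 + (16440 + 285))*189431 = (320531 + 16725)*189431 = 337256*189431 = 63886741336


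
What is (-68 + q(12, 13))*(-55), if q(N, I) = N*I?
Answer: -4840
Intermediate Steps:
q(N, I) = I*N
(-68 + q(12, 13))*(-55) = (-68 + 13*12)*(-55) = (-68 + 156)*(-55) = 88*(-55) = -4840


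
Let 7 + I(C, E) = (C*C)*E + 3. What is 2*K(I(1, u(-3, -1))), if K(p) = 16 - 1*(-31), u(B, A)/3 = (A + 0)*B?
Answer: 94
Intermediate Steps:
u(B, A) = 3*A*B (u(B, A) = 3*((A + 0)*B) = 3*(A*B) = 3*A*B)
I(C, E) = -4 + E*C**2 (I(C, E) = -7 + ((C*C)*E + 3) = -7 + (C**2*E + 3) = -7 + (E*C**2 + 3) = -7 + (3 + E*C**2) = -4 + E*C**2)
K(p) = 47 (K(p) = 16 + 31 = 47)
2*K(I(1, u(-3, -1))) = 2*47 = 94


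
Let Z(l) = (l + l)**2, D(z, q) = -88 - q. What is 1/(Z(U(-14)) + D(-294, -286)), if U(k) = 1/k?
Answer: 49/9703 ≈ 0.0050500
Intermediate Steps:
Z(l) = 4*l**2 (Z(l) = (2*l)**2 = 4*l**2)
1/(Z(U(-14)) + D(-294, -286)) = 1/(4*(1/(-14))**2 + (-88 - 1*(-286))) = 1/(4*(-1/14)**2 + (-88 + 286)) = 1/(4*(1/196) + 198) = 1/(1/49 + 198) = 1/(9703/49) = 49/9703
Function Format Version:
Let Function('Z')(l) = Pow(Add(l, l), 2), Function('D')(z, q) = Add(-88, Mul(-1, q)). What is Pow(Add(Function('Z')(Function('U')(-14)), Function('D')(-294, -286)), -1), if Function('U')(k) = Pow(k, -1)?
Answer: Rational(49, 9703) ≈ 0.0050500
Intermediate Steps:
Function('Z')(l) = Mul(4, Pow(l, 2)) (Function('Z')(l) = Pow(Mul(2, l), 2) = Mul(4, Pow(l, 2)))
Pow(Add(Function('Z')(Function('U')(-14)), Function('D')(-294, -286)), -1) = Pow(Add(Mul(4, Pow(Pow(-14, -1), 2)), Add(-88, Mul(-1, -286))), -1) = Pow(Add(Mul(4, Pow(Rational(-1, 14), 2)), Add(-88, 286)), -1) = Pow(Add(Mul(4, Rational(1, 196)), 198), -1) = Pow(Add(Rational(1, 49), 198), -1) = Pow(Rational(9703, 49), -1) = Rational(49, 9703)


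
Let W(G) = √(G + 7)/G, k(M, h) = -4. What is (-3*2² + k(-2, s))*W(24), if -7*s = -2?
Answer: -2*√31/3 ≈ -3.7118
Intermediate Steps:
s = 2/7 (s = -⅐*(-2) = 2/7 ≈ 0.28571)
W(G) = √(7 + G)/G
(-3*2² + k(-2, s))*W(24) = (-3*2² - 4)*(√(7 + 24)/24) = (-3*4 - 4)*(√31/24) = (-12 - 4)*(√31/24) = -2*√31/3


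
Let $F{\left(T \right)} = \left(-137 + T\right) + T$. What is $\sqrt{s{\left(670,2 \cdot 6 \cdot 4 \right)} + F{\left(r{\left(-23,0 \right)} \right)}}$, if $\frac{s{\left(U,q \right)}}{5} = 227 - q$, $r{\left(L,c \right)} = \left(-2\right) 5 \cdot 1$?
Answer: $3 \sqrt{82} \approx 27.166$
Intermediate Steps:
$r{\left(L,c \right)} = -10$ ($r{\left(L,c \right)} = \left(-10\right) 1 = -10$)
$s{\left(U,q \right)} = 1135 - 5 q$ ($s{\left(U,q \right)} = 5 \left(227 - q\right) = 1135 - 5 q$)
$F{\left(T \right)} = -137 + 2 T$
$\sqrt{s{\left(670,2 \cdot 6 \cdot 4 \right)} + F{\left(r{\left(-23,0 \right)} \right)}} = \sqrt{\left(1135 - 5 \cdot 2 \cdot 6 \cdot 4\right) + \left(-137 + 2 \left(-10\right)\right)} = \sqrt{\left(1135 - 5 \cdot 12 \cdot 4\right) - 157} = \sqrt{\left(1135 - 240\right) - 157} = \sqrt{895 - 157} = \sqrt{738} = 3 \sqrt{82}$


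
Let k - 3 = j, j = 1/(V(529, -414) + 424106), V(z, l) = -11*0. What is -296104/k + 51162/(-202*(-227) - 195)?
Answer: -5733768521008138/58092813221 ≈ -98700.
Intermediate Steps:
V(z, l) = 0
j = 1/424106 (j = 1/(0 + 424106) = 1/424106 ≈ 2.3579e-6)
k = 1272319/424106 (k = 3 + 1/424106 = 1272319/424106 ≈ 3.0000)
-296104/k + 51162/(-202*(-227) - 195) = -296104/1272319/424106 + 51162/(-202*(-227) - 195) = -296104*424106/1272319 + 51162/(45854 - 195) = -125579483024/1272319 + 51162/45659 = -5733768521008138/58092813221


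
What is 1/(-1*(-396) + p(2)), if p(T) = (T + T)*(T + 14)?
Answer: 1/460 ≈ 0.0021739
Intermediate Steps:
p(T) = 2*T*(14 + T) (p(T) = (2*T)*(14 + T) = 2*T*(14 + T))
1/(-1*(-396) + p(2)) = 1/(-1*(-396) + 2*2*(14 + 2)) = 1/(396 + 2*2*16) = 1/(396 + 64) = 1/460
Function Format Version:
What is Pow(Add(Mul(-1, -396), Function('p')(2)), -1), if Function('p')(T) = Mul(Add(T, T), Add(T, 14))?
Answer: Rational(1, 460) ≈ 0.0021739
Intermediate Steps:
Function('p')(T) = Mul(2, T, Add(14, T)) (Function('p')(T) = Mul(Mul(2, T), Add(14, T)) = Mul(2, T, Add(14, T)))
Pow(Add(Mul(-1, -396), Function('p')(2)), -1) = Pow(Add(Mul(-1, -396), Mul(2, 2, Add(14, 2))), -1) = Pow(Add(396, Mul(2, 2, 16)), -1) = Pow(Add(396, 64), -1) = Pow(460, -1) = Rational(1, 460)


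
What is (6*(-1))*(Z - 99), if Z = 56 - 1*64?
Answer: 642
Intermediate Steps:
Z = -8 (Z = 56 - 64 = -8)
(6*(-1))*(Z - 99) = (6*(-1))*(-8 - 99) = -6*(-107) = 642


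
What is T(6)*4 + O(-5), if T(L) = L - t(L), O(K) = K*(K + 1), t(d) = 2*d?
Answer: -4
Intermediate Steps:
O(K) = K*(1 + K)
T(L) = -L (T(L) = L - 2*L = -L)
T(6)*4 + O(-5) = -1*6*4 - 5*(1 - 5) = -6*4 - 5*(-4) = -24 + 20 = -4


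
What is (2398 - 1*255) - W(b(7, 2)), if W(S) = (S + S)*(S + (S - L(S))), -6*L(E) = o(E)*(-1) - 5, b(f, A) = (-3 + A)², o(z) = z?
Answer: 2141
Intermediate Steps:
L(E) = ⅚ + E/6 (L(E) = -(E*(-1) - 5)/6 = -(-E - 5)/6 = -(-5 - E)/6 = ⅚ + E/6)
W(S) = 2*S*(-⅚ + 11*S/6) (W(S) = (S + S)*(S + (S - (⅚ + S/6))) = (2*S)*(S + (S + (-⅚ - S/6))) = (2*S)*(S + (-⅚ + 5*S/6)) = (2*S)*(-⅚ + 11*S/6) = 2*S*(-⅚ + 11*S/6))
(2398 - 1*255) - W(b(7, 2)) = (2398 - 1*255) - (-3 + 2)²*(-5 + 11*(-3 + 2)²)/3 = (2398 - 255) - (-1)²*(-5 + 11*(-1)²)/3 = 2143 - (-5 + 11*1)/3 = 2143 - (-5 + 11)/3 = 2143 - 6/3 = 2143 - 1*2 = 2143 - 2 = 2141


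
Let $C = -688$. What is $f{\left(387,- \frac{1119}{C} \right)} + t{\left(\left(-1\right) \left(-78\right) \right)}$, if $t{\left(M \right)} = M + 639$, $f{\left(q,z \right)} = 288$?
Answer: $1005$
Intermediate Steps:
$t{\left(M \right)} = 639 + M$
$f{\left(387,- \frac{1119}{C} \right)} + t{\left(\left(-1\right) \left(-78\right) \right)} = 288 + \left(639 - -78\right) = 288 + \left(639 + 78\right) = 288 + 717 = 1005$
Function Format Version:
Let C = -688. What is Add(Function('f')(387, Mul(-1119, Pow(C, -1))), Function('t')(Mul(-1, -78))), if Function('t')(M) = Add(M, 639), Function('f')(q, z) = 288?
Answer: 1005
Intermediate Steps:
Function('t')(M) = Add(639, M)
Add(Function('f')(387, Mul(-1119, Pow(C, -1))), Function('t')(Mul(-1, -78))) = Add(288, Add(639, Mul(-1, -78))) = Add(288, Add(639, 78)) = Add(288, 717) = 1005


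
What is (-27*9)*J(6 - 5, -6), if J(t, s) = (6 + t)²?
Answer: -11907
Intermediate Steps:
(-27*9)*J(6 - 5, -6) = (-27*9)*(6 + (6 - 5))² = -243*(6 + 1)² = -243*7² = -243*49 = -11907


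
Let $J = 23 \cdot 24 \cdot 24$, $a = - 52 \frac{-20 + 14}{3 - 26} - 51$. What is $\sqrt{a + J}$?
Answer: $\frac{3 \sqrt{774893}}{23} \approx 114.82$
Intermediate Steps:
$a = - \frac{1485}{23}$ ($a = - 52 \left(- \frac{6}{-23}\right) - 51 = - 52 \left(\left(-6\right) \left(- \frac{1}{23}\right)\right) - 51 = \left(-52\right) \frac{6}{23} - 51 = - \frac{312}{23} - 51 = - \frac{1485}{23} \approx -64.565$)
$J = 13248$ ($J = 552 \cdot 24 = 13248$)
$\sqrt{a + J} = \sqrt{- \frac{1485}{23} + 13248} = \sqrt{\frac{303219}{23}} = \frac{3 \sqrt{774893}}{23}$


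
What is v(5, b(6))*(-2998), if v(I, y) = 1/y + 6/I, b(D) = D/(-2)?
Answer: -38974/15 ≈ -2598.3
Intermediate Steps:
b(D) = -D/2 (b(D) = D*(-½) = -D/2)
v(I, y) = 1/y + 6/I
v(5, b(6))*(-2998) = (1/(-½*6) + 6/5)*(-2998) = (1/(-3) + 6*(⅕))*(-2998) = (-⅓ + 6/5)*(-2998) = (13/15)*(-2998) = -38974/15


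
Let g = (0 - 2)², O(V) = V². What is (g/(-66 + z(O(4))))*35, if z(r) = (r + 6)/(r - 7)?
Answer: -315/143 ≈ -2.2028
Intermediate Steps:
z(r) = (6 + r)/(-7 + r)
g = 4 (g = (-2)² = 4)
(g/(-66 + z(O(4))))*35 = (4/(-66 + (6 + 4²)/(-7 + 4²)))*35 = (4/(-66 + (6 + 16)/(-7 + 16)))*35 = (4/(-66 + 22/9))*35 = (4/(-572/9))*35 = (4*(-9/572))*35 = -9/143*35 = -315/143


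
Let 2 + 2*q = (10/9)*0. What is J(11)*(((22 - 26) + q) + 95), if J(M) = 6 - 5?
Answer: 90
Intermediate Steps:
J(M) = 1
q = -1 (q = -1 + ((10/9)*0)/2 = -1 + (½)*0 = -1 + 0 = -1)
J(11)*(((22 - 26) + q) + 95) = 1*(((22 - 26) - 1) + 95) = 1*((-4 - 1) + 95) = 1*(-5 + 95) = 1*90 = 90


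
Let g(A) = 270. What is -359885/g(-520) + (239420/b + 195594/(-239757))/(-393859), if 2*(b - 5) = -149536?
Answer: -896209346214518095/672371800241778 ≈ -1332.9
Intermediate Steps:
b = -74763 (b = 5 + (½)*(-149536) = 5 - 74768 = -74763)
-359885/g(-520) + (239420/b + 195594/(-239757))/(-393859) = -359885/270 + (239420/(-74763) + 195594/(-239757))/(-393859) = -359885*1/270 + (239420*(-1/74763) + 195594*(-1/239757))*(-1/393859) = -71977/54 + (-239420/74763 - 9314/11417)*(-1/393859) = -71977/54 - 3429800722/853569171*(-1/393859) = -71977/54 + 3429800722/336185900120889 = -896209346214518095/672371800241778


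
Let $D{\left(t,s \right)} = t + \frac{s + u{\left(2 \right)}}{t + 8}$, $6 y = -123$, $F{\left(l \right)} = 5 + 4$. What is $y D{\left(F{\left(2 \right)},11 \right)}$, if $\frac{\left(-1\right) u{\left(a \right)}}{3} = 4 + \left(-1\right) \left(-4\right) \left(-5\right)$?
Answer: $- \frac{4346}{17} \approx -255.65$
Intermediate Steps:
$u{\left(a \right)} = 48$ ($u{\left(a \right)} = - 3 \left(4 + \left(-1\right) \left(-4\right) \left(-5\right)\right) = - 3 \left(4 + 4 \left(-5\right)\right) = - 3 \left(4 - 20\right) = \left(-3\right) \left(-16\right) = 48$)
$F{\left(l \right)} = 9$
$y = - \frac{41}{2}$ ($y = \frac{1}{6} \left(-123\right) = - \frac{41}{2} \approx -20.5$)
$D{\left(t,s \right)} = t + \frac{48 + s}{8 + t}$ ($D{\left(t,s \right)} = t + \frac{s + 48}{t + 8} = t + \frac{48 + s}{8 + t}$)
$y D{\left(F{\left(2 \right)},11 \right)} = - \frac{41 \frac{48 + 11 + 9^{2} + 8 \cdot 9}{8 + 9}}{2} = - \frac{41 \frac{48 + 11 + 81 + 72}{17}}{2} = - \frac{41 \cdot \frac{1}{17} \cdot 212}{2} = \left(- \frac{41}{2}\right) \frac{212}{17} = - \frac{4346}{17}$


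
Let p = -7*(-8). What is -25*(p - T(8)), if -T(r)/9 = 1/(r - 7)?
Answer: -1625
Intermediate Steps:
T(r) = -9/(-7 + r) (T(r) = -9/(r - 7) = -9/(-7 + r))
p = 56
-25*(p - T(8)) = -25*(56 - (-9)/(-7 + 8)) = -25*(56 - (-9)/1) = -25*(56 - (-9)) = -25*(56 - 1*(-9)) = -25*(56 + 9) = -25*65 = -1625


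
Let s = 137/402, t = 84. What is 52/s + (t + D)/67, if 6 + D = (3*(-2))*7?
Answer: 1405500/9179 ≈ 153.12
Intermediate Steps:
D = -48 (D = -6 + (3*(-2))*7 = -6 - 6*7 = -6 - 42 = -48)
s = 137/402 (s = 137*(1/402) = 137/402 ≈ 0.34080)
52/s + (t + D)/67 = 52/(137/402) + (84 - 48)/67 = 52*(402/137) + 36*(1/67) = 20904/137 + 36/67 = 1405500/9179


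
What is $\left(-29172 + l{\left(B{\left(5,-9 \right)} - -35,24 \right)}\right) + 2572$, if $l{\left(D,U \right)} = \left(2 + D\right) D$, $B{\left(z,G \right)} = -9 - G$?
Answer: $-25305$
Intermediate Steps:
$l{\left(D,U \right)} = D \left(2 + D\right)$
$\left(-29172 + l{\left(B{\left(5,-9 \right)} - -35,24 \right)}\right) + 2572 = \left(-29172 + \left(\left(-9 - -9\right) - -35\right) \left(2 - -35\right)\right) + 2572 = \left(-29172 + \left(\left(-9 + 9\right) + 35\right) \left(2 + \left(\left(-9 + 9\right) + 35\right)\right)\right) + 2572 = \left(-29172 + \left(0 + 35\right) \left(2 + \left(0 + 35\right)\right)\right) + 2572 = \left(-29172 + 35 \left(2 + 35\right)\right) + 2572 = \left(-29172 + 35 \cdot 37\right) + 2572 = \left(-29172 + 1295\right) + 2572 = -27877 + 2572 = -25305$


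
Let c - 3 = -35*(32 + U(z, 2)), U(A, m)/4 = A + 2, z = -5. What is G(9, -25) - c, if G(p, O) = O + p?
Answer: 681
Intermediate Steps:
U(A, m) = 8 + 4*A (U(A, m) = 4*(A + 2) = 4*(2 + A) = 8 + 4*A)
c = -697 (c = 3 - 35*(32 + (8 + 4*(-5))) = 3 - 35*(32 + (8 - 20)) = 3 - 35*(32 - 12) = 3 - 35*20 = 3 - 700 = -697)
G(9, -25) - c = (-25 + 9) - 1*(-697) = -16 + 697 = 681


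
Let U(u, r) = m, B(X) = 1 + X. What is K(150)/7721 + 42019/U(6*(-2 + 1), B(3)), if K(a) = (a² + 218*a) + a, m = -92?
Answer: -319336499/710332 ≈ -449.56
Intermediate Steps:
U(u, r) = -92
K(a) = a² + 219*a
K(150)/7721 + 42019/U(6*(-2 + 1), B(3)) = (150*(219 + 150))/7721 + 42019/(-92) = (150*369)*(1/7721) + 42019*(-1/92) = 55350*(1/7721) - 42019/92 = 55350/7721 - 42019/92 = -319336499/710332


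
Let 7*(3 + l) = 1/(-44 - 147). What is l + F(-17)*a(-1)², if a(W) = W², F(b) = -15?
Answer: -24067/1337 ≈ -18.001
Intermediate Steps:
l = -4012/1337 (l = -3 + 1/(7*(-44 - 147)) = -3 + (⅐)/(-191) = -3 + (⅐)*(-1/191) = -3 - 1/1337 = -4012/1337 ≈ -3.0007)
l + F(-17)*a(-1)² = -4012/1337 - 15*((-1)²)² = -4012/1337 - 15*1² = -4012/1337 - 15*1 = -4012/1337 - 15 = -24067/1337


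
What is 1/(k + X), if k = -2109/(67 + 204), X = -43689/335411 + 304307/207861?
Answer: -18893812651041/121837698940031 ≈ -0.15507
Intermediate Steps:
X = 92986675948/69718865871 (X = -43689*1/335411 + 304307*(1/207861) = -43689/335411 + 304307/207861 = 92986675948/69718865871 ≈ 1.3337)
k = -2109/271 ≈ -7.7823
1/(k + X) = 1/(-2109/271 + 92986675948/69718865871) = 1/(-121837698940031/18893812651041) = -18893812651041/121837698940031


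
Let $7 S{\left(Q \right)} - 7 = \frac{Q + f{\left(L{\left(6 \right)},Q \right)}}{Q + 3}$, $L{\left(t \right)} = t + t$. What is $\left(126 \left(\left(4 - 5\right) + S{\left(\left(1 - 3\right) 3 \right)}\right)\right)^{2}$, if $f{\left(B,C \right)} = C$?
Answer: $5184$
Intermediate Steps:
$L{\left(t \right)} = 2 t$
$S{\left(Q \right)} = 1 + \frac{2 Q}{7 \left(3 + Q\right)}$ ($S{\left(Q \right)} = 1 + \frac{\left(Q + Q\right) \frac{1}{Q + 3}}{7} = 1 + \frac{2 Q \frac{1}{3 + Q}}{7} = 1 + \frac{2 Q}{7 \left(3 + Q\right)}$)
$\left(126 \left(\left(4 - 5\right) + S{\left(\left(1 - 3\right) 3 \right)}\right)\right)^{2} = \left(126 \left(\left(4 - 5\right) + \frac{3 \left(7 + 3 \left(1 - 3\right) 3\right)}{7 \left(3 + \left(1 - 3\right) 3\right)}\right)\right)^{2} = \left(126 \left(-1 + \frac{3 \left(7 + 3 \left(\left(-2\right) 3\right)\right)}{7 \left(3 - 6\right)}\right)\right)^{2} = \left(126 \left(-1 + \frac{3 \left(7 + 3 \left(-6\right)\right)}{7 \left(3 - 6\right)}\right)\right)^{2} = \left(126 \left(-1 + \frac{3 \left(7 - 18\right)}{7 \left(-3\right)}\right)\right)^{2} = \left(126 \left(-1 + \frac{3}{7} \left(- \frac{1}{3}\right) \left(-11\right)\right)\right)^{2} = \left(126 \left(-1 + \frac{11}{7}\right)\right)^{2} = \left(126 \cdot \frac{4}{7}\right)^{2} = 72^{2} = 5184$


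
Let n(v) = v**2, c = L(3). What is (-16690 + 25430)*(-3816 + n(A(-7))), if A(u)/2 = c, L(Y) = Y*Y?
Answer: -30520080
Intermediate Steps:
L(Y) = Y**2
c = 9 (c = 3**2 = 9)
A(u) = 18 (A(u) = 2*9 = 18)
(-16690 + 25430)*(-3816 + n(A(-7))) = (-16690 + 25430)*(-3816 + 18**2) = 8740*(-3816 + 324) = 8740*(-3492) = -30520080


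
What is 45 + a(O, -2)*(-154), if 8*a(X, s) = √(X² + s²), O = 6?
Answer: 45 - 77*√10/2 ≈ -76.748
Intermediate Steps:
a(X, s) = √(X² + s²)/8
45 + a(O, -2)*(-154) = 45 + (√(6² + (-2)²)/8)*(-154) = 45 + (√(36 + 4)/8)*(-154) = 45 + (√40/8)*(-154) = 45 + ((2*√10)/8)*(-154) = 45 + (√10/4)*(-154) = 45 - 77*√10/2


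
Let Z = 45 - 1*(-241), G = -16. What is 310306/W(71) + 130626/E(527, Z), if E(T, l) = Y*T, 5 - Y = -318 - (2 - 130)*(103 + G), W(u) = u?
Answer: 1768254261560/404590021 ≈ 4370.5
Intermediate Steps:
Y = -10813 (Y = 5 - (-318 - (2 - 130)*(103 - 16)) = 5 - (-318 - (-128)*87) = 5 - (-318 - 1*(-11136)) = 5 - (-318 + 11136) = 5 - 1*10818 = 5 - 10818 = -10813)
Z = 286 (Z = 45 + 241 = 286)
E(T, l) = -10813*T
310306/W(71) + 130626/E(527, Z) = 310306/71 + 130626/((-10813*527)) = 310306*(1/71) + 130626/(-5698451) = 310306/71 + 130626*(-1/5698451) = 310306/71 - 130626/5698451 = 1768254261560/404590021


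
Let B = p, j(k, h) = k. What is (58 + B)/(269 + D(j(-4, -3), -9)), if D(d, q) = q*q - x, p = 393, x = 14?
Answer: 451/336 ≈ 1.3423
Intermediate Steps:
D(d, q) = -14 + q**2 (D(d, q) = q*q - 1*14 = q**2 - 14 = -14 + q**2)
B = 393
(58 + B)/(269 + D(j(-4, -3), -9)) = (58 + 393)/(269 + (-14 + (-9)**2)) = 451/(269 + (-14 + 81)) = 451/(269 + 67) = 451/336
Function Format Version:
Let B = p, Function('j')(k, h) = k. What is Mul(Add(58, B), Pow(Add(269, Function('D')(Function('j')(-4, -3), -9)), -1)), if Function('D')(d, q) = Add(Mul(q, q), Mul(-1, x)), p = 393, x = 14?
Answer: Rational(451, 336) ≈ 1.3423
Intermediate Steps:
Function('D')(d, q) = Add(-14, Pow(q, 2)) (Function('D')(d, q) = Add(Mul(q, q), Mul(-1, 14)) = Add(Pow(q, 2), -14) = Add(-14, Pow(q, 2)))
B = 393
Mul(Add(58, B), Pow(Add(269, Function('D')(Function('j')(-4, -3), -9)), -1)) = Mul(Add(58, 393), Pow(Add(269, Add(-14, Pow(-9, 2))), -1)) = Mul(451, Pow(Add(269, Add(-14, 81)), -1)) = Mul(451, Pow(Add(269, 67), -1)) = Mul(451, Pow(336, -1)) = Mul(451, Rational(1, 336)) = Rational(451, 336)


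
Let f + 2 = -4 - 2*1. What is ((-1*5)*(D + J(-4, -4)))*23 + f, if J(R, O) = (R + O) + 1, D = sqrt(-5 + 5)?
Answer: 797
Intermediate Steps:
f = -8 (f = -2 + (-4 - 2*1) = -2 + (-4 - 2) = -2 - 6 = -8)
D = 0 (D = sqrt(0) = 0)
J(R, O) = 1 + O + R (J(R, O) = (O + R) + 1 = 1 + O + R)
((-1*5)*(D + J(-4, -4)))*23 + f = ((-1*5)*(0 + (1 - 4 - 4)))*23 - 8 = -5*(0 - 7)*23 - 8 = -5*(-7)*23 - 8 = 35*23 - 8 = 805 - 8 = 797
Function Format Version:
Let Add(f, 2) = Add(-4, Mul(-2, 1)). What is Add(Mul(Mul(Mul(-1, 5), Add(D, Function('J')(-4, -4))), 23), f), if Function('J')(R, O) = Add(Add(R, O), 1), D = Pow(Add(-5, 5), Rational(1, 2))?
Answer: 797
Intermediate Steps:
f = -8 (f = Add(-2, Add(-4, Mul(-2, 1))) = Add(-2, Add(-4, -2)) = Add(-2, -6) = -8)
D = 0 (D = Pow(0, Rational(1, 2)) = 0)
Function('J')(R, O) = Add(1, O, R) (Function('J')(R, O) = Add(Add(O, R), 1) = Add(1, O, R))
Add(Mul(Mul(Mul(-1, 5), Add(D, Function('J')(-4, -4))), 23), f) = Add(Mul(Mul(Mul(-1, 5), Add(0, Add(1, -4, -4))), 23), -8) = Add(Mul(Mul(-5, Add(0, -7)), 23), -8) = Add(Mul(Mul(-5, -7), 23), -8) = Add(Mul(35, 23), -8) = Add(805, -8) = 797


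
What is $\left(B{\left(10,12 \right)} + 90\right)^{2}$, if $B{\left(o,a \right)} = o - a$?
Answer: $7744$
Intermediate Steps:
$\left(B{\left(10,12 \right)} + 90\right)^{2} = \left(\left(10 - 12\right) + 90\right)^{2} = \left(-2 + 90\right)^{2} = 88^{2} = 7744$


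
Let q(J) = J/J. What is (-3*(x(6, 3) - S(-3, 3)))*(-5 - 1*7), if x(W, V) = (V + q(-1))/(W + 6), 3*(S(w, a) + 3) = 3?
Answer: 84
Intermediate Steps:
q(J) = 1
S(w, a) = -2 (S(w, a) = -3 + (⅓)*3 = -3 + 1 = -2)
x(W, V) = (1 + V)/(6 + W) (x(W, V) = (V + 1)/(W + 6) = (1 + V)/(6 + W))
(-3*(x(6, 3) - S(-3, 3)))*(-5 - 1*7) = (-3*((1 + 3)/(6 + 6) - 1*(-2)))*(-5 - 1*7) = (-3*(4/12 + 2))*(-5 - 7) = -3*((1/12)*4 + 2)*(-12) = -3*(⅓ + 2)*(-12) = -3*7/3*(-12) = -7*(-12) = 84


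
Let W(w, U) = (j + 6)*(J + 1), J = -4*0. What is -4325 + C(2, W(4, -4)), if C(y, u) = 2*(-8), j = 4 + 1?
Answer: -4341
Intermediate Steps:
j = 5
J = 0
W(w, U) = 11 (W(w, U) = (5 + 6)*(0 + 1) = 11*1 = 11)
C(y, u) = -16
-4325 + C(2, W(4, -4)) = -4325 - 16 = -4341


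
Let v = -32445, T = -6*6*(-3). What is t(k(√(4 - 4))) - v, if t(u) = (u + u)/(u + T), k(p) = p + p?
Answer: 32445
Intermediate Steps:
T = 108 (T = -36*(-3) = 108)
k(p) = 2*p
t(u) = 2*u/(108 + u) (t(u) = (u + u)/(u + 108) = (2*u)/(108 + u) = 2*u/(108 + u))
t(k(√(4 - 4))) - v = 2*(2*√(4 - 4))/(108 + 2*√(4 - 4)) - 1*(-32445) = 2*(2*√0)/(108 + 2*√0) + 32445 = 2*(2*0)/(108 + 2*0) + 32445 = 2*0/(108 + 0) + 32445 = 2*0/108 + 32445 = 2*0*(1/108) + 32445 = 0 + 32445 = 32445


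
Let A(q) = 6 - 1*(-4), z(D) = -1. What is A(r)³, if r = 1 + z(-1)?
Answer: 1000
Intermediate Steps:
r = 0 (r = 1 - 1 = 0)
A(q) = 10 (A(q) = 6 + 4 = 10)
A(r)³ = 10³ = 1000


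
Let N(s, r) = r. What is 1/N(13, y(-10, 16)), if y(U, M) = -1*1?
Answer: -1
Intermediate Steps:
y(U, M) = -1
1/N(13, y(-10, 16)) = 1/(-1) = -1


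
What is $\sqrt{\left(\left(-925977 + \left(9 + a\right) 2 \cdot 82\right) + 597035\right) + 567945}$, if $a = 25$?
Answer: $\sqrt{244579} \approx 494.55$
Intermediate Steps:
$\sqrt{\left(\left(-925977 + \left(9 + a\right) 2 \cdot 82\right) + 597035\right) + 567945} = \sqrt{\left(\left(-925977 + \left(9 + 25\right) 2 \cdot 82\right) + 597035\right) + 567945} = \sqrt{\left(\left(-925977 + 34 \cdot 2 \cdot 82\right) + 597035\right) + 567945} = \sqrt{\left(\left(-925977 + 68 \cdot 82\right) + 597035\right) + 567945} = \sqrt{\left(\left(-925977 + 5576\right) + 597035\right) + 567945} = \sqrt{\left(-920401 + 597035\right) + 567945} = \sqrt{-323366 + 567945} = \sqrt{244579}$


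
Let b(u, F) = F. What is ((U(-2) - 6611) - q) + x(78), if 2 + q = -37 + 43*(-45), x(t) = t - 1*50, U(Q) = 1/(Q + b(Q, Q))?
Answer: -18437/4 ≈ -4609.3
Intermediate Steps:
U(Q) = 1/(2*Q) (U(Q) = 1/(Q + Q) = 1/(2*Q))
x(t) = -50 + t (x(t) = t - 50 = -50 + t)
q = -1974 (q = -2 + (-37 + 43*(-45)) = -2 + (-37 - 1935) = -2 - 1972 = -1974)
((U(-2) - 6611) - q) + x(78) = (((½)/(-2) - 6611) - 1*(-1974)) + (-50 + 78) = (((½)*(-½) - 6611) + 1974) + 28 = ((-¼ - 6611) + 1974) + 28 = (-26445/4 + 1974) + 28 = -18549/4 + 28 = -18437/4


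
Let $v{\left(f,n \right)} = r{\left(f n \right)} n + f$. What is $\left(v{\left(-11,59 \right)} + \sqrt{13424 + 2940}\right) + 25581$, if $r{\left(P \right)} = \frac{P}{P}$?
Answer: $25629 + 2 \sqrt{4091} \approx 25757.0$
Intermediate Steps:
$r{\left(P \right)} = 1$
$v{\left(f,n \right)} = f + n$ ($v{\left(f,n \right)} = 1 n + f = n + f = f + n$)
$\left(v{\left(-11,59 \right)} + \sqrt{13424 + 2940}\right) + 25581 = \left(\left(-11 + 59\right) + \sqrt{13424 + 2940}\right) + 25581 = \left(48 + \sqrt{16364}\right) + 25581 = \left(48 + 2 \sqrt{4091}\right) + 25581 = 25629 + 2 \sqrt{4091}$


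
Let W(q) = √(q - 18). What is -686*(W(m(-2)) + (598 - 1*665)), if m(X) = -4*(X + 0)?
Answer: 45962 - 686*I*√10 ≈ 45962.0 - 2169.3*I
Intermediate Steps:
m(X) = -4*X
W(q) = √(-18 + q)
-686*(W(m(-2)) + (598 - 1*665)) = -686*(√(-18 - 4*(-2)) + (598 - 1*665)) = -686*(√(-18 + 8) + (598 - 665)) = -686*(√(-10) - 67) = -686*(I*√10 - 67) = -686*(-67 + I*√10) = 45962 - 686*I*√10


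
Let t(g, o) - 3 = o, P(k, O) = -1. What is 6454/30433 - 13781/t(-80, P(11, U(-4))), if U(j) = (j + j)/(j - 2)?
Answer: -419384265/60866 ≈ -6890.3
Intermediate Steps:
U(j) = 2*j/(-2 + j) (U(j) = (2*j)/(-2 + j) = 2*j/(-2 + j))
t(g, o) = 3 + o
6454/30433 - 13781/t(-80, P(11, U(-4))) = 6454/30433 - 13781/(3 - 1) = 6454*(1/30433) - 13781/2 = 6454/30433 - 13781*½ = 6454/30433 - 13781/2 = -419384265/60866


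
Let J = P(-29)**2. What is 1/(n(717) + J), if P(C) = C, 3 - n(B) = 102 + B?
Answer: 1/25 ≈ 0.040000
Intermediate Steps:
n(B) = -99 - B (n(B) = 3 - (102 + B) = 3 + (-102 - B) = -99 - B)
J = 841 (J = (-29)**2 = 841)
1/(n(717) + J) = 1/((-99 - 1*717) + 841) = 1/((-99 - 717) + 841) = 1/(-816 + 841) = 1/25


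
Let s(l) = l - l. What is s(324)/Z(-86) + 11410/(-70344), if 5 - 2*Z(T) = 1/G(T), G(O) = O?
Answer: -5705/35172 ≈ -0.16220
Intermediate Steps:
s(l) = 0
Z(T) = 5/2 - 1/(2*T)
s(324)/Z(-86) + 11410/(-70344) = 0/(((½)*(-1 + 5*(-86))/(-86))) + 11410/(-70344) = 0/(((½)*(-1/86)*(-1 - 430))) + 11410*(-1/70344) = 0/(((½)*(-1/86)*(-431))) - 5705/35172 = 0/(431/172) - 5705/35172 = 0*(172/431) - 5705/35172 = 0 - 5705/35172 = -5705/35172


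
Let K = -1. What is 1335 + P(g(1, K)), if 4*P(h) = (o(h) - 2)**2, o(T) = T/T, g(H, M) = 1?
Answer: 5341/4 ≈ 1335.3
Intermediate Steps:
o(T) = 1
P(h) = 1/4 (P(h) = (1 - 2)**2/4 = (1/4)*(-1)**2 = (1/4)*1 = 1/4)
1335 + P(g(1, K)) = 1335 + 1/4 = 5341/4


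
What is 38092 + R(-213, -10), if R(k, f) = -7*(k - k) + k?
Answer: 37879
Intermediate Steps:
R(k, f) = k (R(k, f) = -7*0 + k = 0 + k = k)
38092 + R(-213, -10) = 38092 - 213 = 37879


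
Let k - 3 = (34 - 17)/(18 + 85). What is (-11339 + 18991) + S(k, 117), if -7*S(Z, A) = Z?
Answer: 5516766/721 ≈ 7651.5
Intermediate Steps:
k = 326/103 (k = 3 + (34 - 17)/(18 + 85) = 3 + 17/103 = 326/103 ≈ 3.1650)
S(Z, A) = -Z/7
(-11339 + 18991) + S(k, 117) = (-11339 + 18991) - ⅐*326/103 = 7652 - 326/721 = 5516766/721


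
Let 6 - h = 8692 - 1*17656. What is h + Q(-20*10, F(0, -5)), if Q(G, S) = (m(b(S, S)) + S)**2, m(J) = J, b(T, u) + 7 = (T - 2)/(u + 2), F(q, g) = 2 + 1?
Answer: 224611/25 ≈ 8984.4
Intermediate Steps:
F(q, g) = 3
b(T, u) = -7 + (-2 + T)/(2 + u) (b(T, u) = -7 + (T - 2)/(u + 2) = -7 + (-2 + T)/(2 + u))
h = 8970 (h = 6 - (8692 - 1*17656) = 6 - (8692 - 17656) = 6 - 1*(-8964) = 6 + 8964 = 8970)
Q(G, S) = (S + (-16 - 6*S)/(2 + S))**2 (Q(G, S) = ((-16 + S - 7*S)/(2 + S) + S)**2 = ((-16 - 6*S)/(2 + S) + S)**2 = (S + (-16 - 6*S)/(2 + S))**2)
h + Q(-20*10, F(0, -5)) = 8970 + (-16 + 3**2 - 4*3)**2/(2 + 3)**2 = 8970 + (-16 + 9 - 12)**2/5**2 = 8970 + (1/25)*(-19)**2 = 8970 + (1/25)*361 = 8970 + 361/25 = 224611/25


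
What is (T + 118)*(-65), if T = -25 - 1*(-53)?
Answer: -9490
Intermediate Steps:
T = 28 (T = -25 + 53 = 28)
(T + 118)*(-65) = (28 + 118)*(-65) = 146*(-65) = -9490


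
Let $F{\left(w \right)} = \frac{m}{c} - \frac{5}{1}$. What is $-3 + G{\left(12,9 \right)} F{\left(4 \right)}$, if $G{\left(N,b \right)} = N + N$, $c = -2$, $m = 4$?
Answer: $-171$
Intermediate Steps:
$G{\left(N,b \right)} = 2 N$
$F{\left(w \right)} = -7$ ($F{\left(w \right)} = \frac{4}{-2} - \frac{5}{1} = 4 \left(- \frac{1}{2}\right) - 5 = -2 - 5 = -7$)
$-3 + G{\left(12,9 \right)} F{\left(4 \right)} = -3 + 2 \cdot 12 \left(-7\right) = -3 + 24 \left(-7\right) = -3 - 168 = -171$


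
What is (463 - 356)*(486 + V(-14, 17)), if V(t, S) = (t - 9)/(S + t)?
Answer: 153545/3 ≈ 51182.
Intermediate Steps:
V(t, S) = (-9 + t)/(S + t)
(463 - 356)*(486 + V(-14, 17)) = (463 - 356)*(486 + (-9 - 14)/(17 - 14)) = 107*(486 - 23/3) = 107*(1435/3) = 153545/3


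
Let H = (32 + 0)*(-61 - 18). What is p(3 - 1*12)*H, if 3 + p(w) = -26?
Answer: 73312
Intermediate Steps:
p(w) = -29 (p(w) = -3 - 26 = -29)
H = -2528 (H = 32*(-79) = -2528)
p(3 - 1*12)*H = -29*(-2528) = 73312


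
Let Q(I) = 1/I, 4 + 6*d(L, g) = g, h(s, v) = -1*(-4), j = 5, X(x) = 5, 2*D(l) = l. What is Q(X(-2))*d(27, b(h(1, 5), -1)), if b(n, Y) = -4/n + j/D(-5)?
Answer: -7/30 ≈ -0.23333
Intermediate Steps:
D(l) = l/2
h(s, v) = 4
b(n, Y) = -2 - 4/n (b(n, Y) = -4/n + 5/(((1/2)*(-5))) = -4/n + 5/(-5/2) = -4/n + 5*(-2/5) = -4/n - 2 = -2 - 4/n)
d(L, g) = -2/3 + g/6
Q(X(-2))*d(27, b(h(1, 5), -1)) = (-2/3 + (-2 - 4/4)/6)/5 = (-2/3 + (-2 - 4*1/4)/6)/5 = (-2/3 + (-2 - 1)/6)/5 = (-2/3 + (1/6)*(-3))/5 = (-2/3 - 1/2)/5 = (1/5)*(-7/6) = -7/30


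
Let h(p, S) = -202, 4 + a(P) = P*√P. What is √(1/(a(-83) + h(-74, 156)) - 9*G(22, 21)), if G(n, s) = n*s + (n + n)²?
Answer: √((4445893 + 1791306*I*√83)/(-206 - 83*I*√83)) ≈ 0.e-6 + 146.91*I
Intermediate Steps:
a(P) = -4 + P^(3/2) (a(P) = -4 + P*√P = -4 + P^(3/2))
G(n, s) = 4*n² + n*s (G(n, s) = n*s + (2*n)² = n*s + 4*n² = 4*n² + n*s)
√(1/(a(-83) + h(-74, 156)) - 9*G(22, 21)) = √(1/((-4 + (-83)^(3/2)) - 202) - 198*(21 + 4*22)) = √(1/((-4 - 83*I*√83) - 202) - 198*(21 + 88)) = √(1/(-206 - 83*I*√83) - 198*109) = √(1/(-206 - 83*I*√83) - 9*2398) = √(1/(-206 - 83*I*√83) - 21582) = √(-21582 + 1/(-206 - 83*I*√83))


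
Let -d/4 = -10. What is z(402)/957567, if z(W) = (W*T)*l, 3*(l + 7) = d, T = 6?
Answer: 5092/319189 ≈ 0.015953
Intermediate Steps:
d = 40 (d = -4*(-10) = 40)
l = 19/3 (l = -7 + (⅓)*40 = -7 + 40/3 = 19/3 ≈ 6.3333)
z(W) = 38*W (z(W) = (W*6)*(19/3) = (6*W)*(19/3) = 38*W)
z(402)/957567 = (38*402)/957567 = 15276*(1/957567) = 5092/319189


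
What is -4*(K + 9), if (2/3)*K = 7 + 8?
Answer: -126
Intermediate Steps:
K = 45/2 (K = 3*(7 + 8)/2 = (3/2)*15 = 45/2 ≈ 22.500)
-4*(K + 9) = -4*(45/2 + 9) = -4*63/2 = -126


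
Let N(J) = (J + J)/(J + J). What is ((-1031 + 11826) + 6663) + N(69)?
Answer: 17459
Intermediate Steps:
N(J) = 1 (N(J) = (2*J)/((2*J)) = (2*J)*(1/(2*J)) = 1)
((-1031 + 11826) + 6663) + N(69) = ((-1031 + 11826) + 6663) + 1 = (10795 + 6663) + 1 = 17458 + 1 = 17459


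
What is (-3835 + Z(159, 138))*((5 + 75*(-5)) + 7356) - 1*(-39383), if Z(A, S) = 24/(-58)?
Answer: -775889715/29 ≈ -2.6755e+7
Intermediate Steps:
Z(A, S) = -12/29 (Z(A, S) = 24*(-1/58) = -12/29)
(-3835 + Z(159, 138))*((5 + 75*(-5)) + 7356) - 1*(-39383) = (-3835 - 12/29)*((5 + 75*(-5)) + 7356) - 1*(-39383) = -111227*((5 - 375) + 7356)/29 + 39383 = -111227*(-370 + 7356)/29 + 39383 = -111227/29*6986 + 39383 = -777031822/29 + 39383 = -775889715/29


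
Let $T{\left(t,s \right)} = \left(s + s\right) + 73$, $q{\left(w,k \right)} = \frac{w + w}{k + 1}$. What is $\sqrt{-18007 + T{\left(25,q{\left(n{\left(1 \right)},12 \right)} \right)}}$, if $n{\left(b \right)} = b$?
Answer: $\frac{i \sqrt{3030794}}{13} \approx 133.92 i$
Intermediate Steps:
$q{\left(w,k \right)} = \frac{2 w}{1 + k}$
$T{\left(t,s \right)} = 73 + 2 s$ ($T{\left(t,s \right)} = 2 s + 73 = 73 + 2 s$)
$\sqrt{-18007 + T{\left(25,q{\left(n{\left(1 \right)},12 \right)} \right)}} = \sqrt{-18007 + \left(73 + 2 \cdot 2 \cdot 1 \frac{1}{1 + 12}\right)} = \sqrt{-18007 + \left(73 + 2 \cdot 2 \cdot 1 \cdot \frac{1}{13}\right)} = \sqrt{-18007 + \left(73 + 2 \cdot \frac{2}{13}\right)} = \sqrt{-18007 + \left(73 + \frac{4}{13}\right)} = \sqrt{-18007 + \frac{953}{13}} = \sqrt{- \frac{233138}{13}} = \frac{i \sqrt{3030794}}{13}$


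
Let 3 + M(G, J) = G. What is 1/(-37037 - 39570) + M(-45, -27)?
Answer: -3677137/76607 ≈ -48.000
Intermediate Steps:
M(G, J) = -3 + G
1/(-37037 - 39570) + M(-45, -27) = 1/(-37037 - 39570) + (-3 - 45) = 1/(-76607) - 48 = -1/76607 - 48 = -3677137/76607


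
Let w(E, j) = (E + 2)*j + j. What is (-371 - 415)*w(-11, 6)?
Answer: 37728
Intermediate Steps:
w(E, j) = j + j*(2 + E) (w(E, j) = (2 + E)*j + j = j*(2 + E) + j = j + j*(2 + E))
(-371 - 415)*w(-11, 6) = (-371 - 415)*(6*(3 - 11)) = -4716*(-8) = -786*(-48) = 37728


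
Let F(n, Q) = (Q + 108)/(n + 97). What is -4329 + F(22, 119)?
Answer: -514924/119 ≈ -4327.1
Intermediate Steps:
F(n, Q) = (108 + Q)/(97 + n)
-4329 + F(22, 119) = -4329 + (108 + 119)/(97 + 22) = -4329 + 227/119 = -514924/119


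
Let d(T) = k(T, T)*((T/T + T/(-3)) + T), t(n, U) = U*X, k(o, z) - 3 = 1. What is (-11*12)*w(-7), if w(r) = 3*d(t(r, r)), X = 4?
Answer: 27984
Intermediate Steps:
k(o, z) = 4 (k(o, z) = 3 + 1 = 4)
t(n, U) = 4*U (t(n, U) = U*4 = 4*U)
d(T) = 4 + 8*T/3 (d(T) = 4*((T/T + T/(-3)) + T) = 4*((1 + T*(-⅓)) + T) = 4*((1 - T/3) + T) = 4*(1 + 2*T/3) = 4 + 8*T/3)
w(r) = 12 + 32*r (w(r) = 3*(4 + 8*(4*r)/3) = 3*(4 + 32*r/3) = 12 + 32*r)
(-11*12)*w(-7) = (-11*12)*(12 + 32*(-7)) = -132*(12 - 224) = -132*(-212) = 27984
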